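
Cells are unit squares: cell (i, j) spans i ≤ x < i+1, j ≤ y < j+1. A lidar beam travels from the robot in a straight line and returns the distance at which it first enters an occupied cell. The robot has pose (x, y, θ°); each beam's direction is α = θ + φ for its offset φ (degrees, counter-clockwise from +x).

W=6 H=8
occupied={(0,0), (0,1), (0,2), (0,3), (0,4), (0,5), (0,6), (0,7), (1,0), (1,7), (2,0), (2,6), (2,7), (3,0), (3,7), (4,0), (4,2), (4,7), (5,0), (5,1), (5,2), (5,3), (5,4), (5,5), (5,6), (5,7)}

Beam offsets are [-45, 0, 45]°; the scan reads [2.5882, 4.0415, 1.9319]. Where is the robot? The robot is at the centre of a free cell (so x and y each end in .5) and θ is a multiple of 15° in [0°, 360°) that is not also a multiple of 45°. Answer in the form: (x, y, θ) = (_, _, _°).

(x, y, θ) = (3.5, 4.5, 240°)

Candidates: 22 free-cell centres × 16 headings = 352 poses. Raycast each; keep the one whose scan matches to 4 dp.
  (3.5, 2.5, 195°): beam 1 = 2.8868 ≠ 2.5882 ✗
  (3.5, 5.5, 15°): beam 1 = 1.7321 ≠ 2.5882 ✗
  (2.5, 5.5, 105°): beam 1 = 0.5774 ≠ 2.5882 ✗
  …
  (3.5, 4.5, 240°): r_1=2.5882, r_2=4.0415, r_3=1.9319 — all match ✓
Unique over the lattice → pose = (3.5, 4.5, 240°).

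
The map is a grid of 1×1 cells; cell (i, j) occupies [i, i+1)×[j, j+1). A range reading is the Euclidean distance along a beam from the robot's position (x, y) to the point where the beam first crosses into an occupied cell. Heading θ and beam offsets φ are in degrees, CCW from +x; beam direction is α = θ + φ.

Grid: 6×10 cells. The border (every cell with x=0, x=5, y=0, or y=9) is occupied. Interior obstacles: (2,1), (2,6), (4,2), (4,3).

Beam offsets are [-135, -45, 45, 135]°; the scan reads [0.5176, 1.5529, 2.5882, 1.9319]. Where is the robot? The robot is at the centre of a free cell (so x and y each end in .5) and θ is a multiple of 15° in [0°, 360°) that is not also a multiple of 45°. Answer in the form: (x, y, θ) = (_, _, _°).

Candidates: 28 free-cell centres × 16 headings = 448 poses. Raycast each; keep the one whose scan matches to 4 dp.
  (4.5, 4.5, 105°): beam 1 = 0.5774 ≠ 0.5176 ✗
  (2.5, 4.5, 75°): beam 1 = 4.0415 ≠ 0.5176 ✗
  (2.5, 8.5, 75°): beam 1 = 5.0000 ≠ 0.5176 ✗
  (2.5, 3.5, 105°): beam 1 = 1.7321 ≠ 0.5176 ✗
  (3.5, 6.5, 195°): beam 1 = 2.8868 ≠ 0.5176 ✗
  …
  (1.5, 2.5, 330°): r_1=0.5176, r_2=1.5529, r_3=2.5882, r_4=1.9319 — all match ✓
Only this pose fits every beam.

(x, y, θ) = (1.5, 2.5, 330°)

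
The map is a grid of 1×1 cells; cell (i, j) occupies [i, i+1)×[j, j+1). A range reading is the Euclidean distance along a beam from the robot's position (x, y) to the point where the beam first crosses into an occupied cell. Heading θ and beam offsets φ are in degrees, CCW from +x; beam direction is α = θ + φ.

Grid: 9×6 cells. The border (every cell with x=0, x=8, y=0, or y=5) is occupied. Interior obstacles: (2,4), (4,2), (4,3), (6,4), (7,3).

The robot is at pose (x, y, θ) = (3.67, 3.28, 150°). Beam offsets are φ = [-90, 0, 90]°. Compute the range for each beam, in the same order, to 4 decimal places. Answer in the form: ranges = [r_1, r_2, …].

ranges = [0.6600, 1.4400, 2.6327]

beam 1: φ=-90°, α=60°
  dir = (cos 60°, sin 60°) = (0.5000, 0.8660); from cell (3,3)
  next x-line at t=0.6600, next y-line at t=0.8314; Δt_x=2.0000, Δt_y=1.1547
    x: enter (4,3) at t=0.6600 ← occupied
  → r_1 = 0.6600
beam 2: φ=0°, α=150°
  dir = (cos 150°, sin 150°) = (-0.8660, 0.5000); from cell (3,3)
  next x-line at t=0.7736, next y-line at t=1.4400; Δt_x=1.1547, Δt_y=2.0000
    x: enter (2,3) at t=0.7736
    y: enter (2,4) at t=1.4400 ← occupied
  → r_2 = 1.4400
beam 3: φ=90°, α=240°
  dir = (cos 240°, sin 240°) = (-0.5000, -0.8660); from cell (3,3)
  next x-line at t=1.3400, next y-line at t=0.3233; Δt_x=2.0000, Δt_y=1.1547
    y: enter (3,2) at t=0.3233
    x: enter (2,2) at t=1.3400
    y: enter (2,1) at t=1.4780
    y: enter (2,0) at t=2.6327 ← occupied
  → r_3 = 2.6327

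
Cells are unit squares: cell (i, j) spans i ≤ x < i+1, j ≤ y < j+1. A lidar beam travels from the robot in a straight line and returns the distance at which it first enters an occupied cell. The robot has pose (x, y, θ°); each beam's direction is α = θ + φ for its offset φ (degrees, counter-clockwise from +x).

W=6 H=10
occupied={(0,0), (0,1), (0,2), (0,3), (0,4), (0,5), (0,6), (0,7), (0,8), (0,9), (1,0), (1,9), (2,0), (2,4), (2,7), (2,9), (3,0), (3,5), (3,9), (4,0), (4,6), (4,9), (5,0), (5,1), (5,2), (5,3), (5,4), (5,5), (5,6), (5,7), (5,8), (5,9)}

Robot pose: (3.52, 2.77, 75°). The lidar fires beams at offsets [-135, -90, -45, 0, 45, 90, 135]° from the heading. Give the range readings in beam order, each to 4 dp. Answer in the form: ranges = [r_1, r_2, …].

ranges = [2.0438, 1.5322, 1.7090, 3.3439, 1.4203, 2.6089, 2.9098]

beam 1: φ=-135°, α=300°
  cosα=0.5000 sinα=-0.8660 | (3,2) | tMaxX 0.9600 tMaxY 0.8891 | tΔX 2.0000 tΔY 1.1547
    t=0.8891 [y] (3,1)
    t=0.9600 [x] (4,1)
    t=2.0438 [y] (4,0) — stop
  → r_1 = 2.0438
beam 2: φ=-90°, α=345°
  cosα=0.9659 sinα=-0.2588 | (3,2) | tMaxX 0.4969 tMaxY 2.9751 | tΔX 1.0353 tΔY 3.8637
    t=0.4969 [x] (4,2)
    t=1.5322 [x] (5,2) — stop
  → r_2 = 1.5322
beam 3: φ=-45°, α=30°
  cosα=0.8660 sinα=0.5000 | (3,2) | tMaxX 0.5543 tMaxY 0.4600 | tΔX 1.1547 tΔY 2.0000
    t=0.4600 [y] (3,3)
    t=0.5543 [x] (4,3)
    t=1.7090 [x] (5,3) — stop
  → r_3 = 1.7090
beam 4: φ=0°, α=75°
  cosα=0.2588 sinα=0.9659 | (3,2) | tMaxX 1.8546 tMaxY 0.2381 | tΔX 3.8637 tΔY 1.0353
    t=0.2381 [y] (3,3)
    t=1.2734 [y] (3,4)
    t=1.8546 [x] (4,4)
    t=2.3087 [y] (4,5)
    t=3.3439 [y] (4,6) — stop
  → r_4 = 3.3439
beam 5: φ=45°, α=120°
  cosα=-0.5000 sinα=0.8660 | (3,2) | tMaxX 1.0400 tMaxY 0.2656 | tΔX 2.0000 tΔY 1.1547
    t=0.2656 [y] (3,3)
    t=1.0400 [x] (2,3)
    t=1.4203 [y] (2,4) — stop
  → r_5 = 1.4203
beam 6: φ=90°, α=165°
  cosα=-0.9659 sinα=0.2588 | (3,2) | tMaxX 0.5383 tMaxY 0.8887 | tΔX 1.0353 tΔY 3.8637
    t=0.5383 [x] (2,2)
    t=0.8887 [y] (2,3)
    t=1.5736 [x] (1,3)
    t=2.6089 [x] (0,3) — stop
  → r_6 = 2.6089
beam 7: φ=135°, α=210°
  cosα=-0.8660 sinα=-0.5000 | (3,2) | tMaxX 0.6004 tMaxY 1.5400 | tΔX 1.1547 tΔY 2.0000
    t=0.6004 [x] (2,2)
    t=1.5400 [y] (2,1)
    t=1.7551 [x] (1,1)
    t=2.9098 [x] (0,1) — stop
  → r_7 = 2.9098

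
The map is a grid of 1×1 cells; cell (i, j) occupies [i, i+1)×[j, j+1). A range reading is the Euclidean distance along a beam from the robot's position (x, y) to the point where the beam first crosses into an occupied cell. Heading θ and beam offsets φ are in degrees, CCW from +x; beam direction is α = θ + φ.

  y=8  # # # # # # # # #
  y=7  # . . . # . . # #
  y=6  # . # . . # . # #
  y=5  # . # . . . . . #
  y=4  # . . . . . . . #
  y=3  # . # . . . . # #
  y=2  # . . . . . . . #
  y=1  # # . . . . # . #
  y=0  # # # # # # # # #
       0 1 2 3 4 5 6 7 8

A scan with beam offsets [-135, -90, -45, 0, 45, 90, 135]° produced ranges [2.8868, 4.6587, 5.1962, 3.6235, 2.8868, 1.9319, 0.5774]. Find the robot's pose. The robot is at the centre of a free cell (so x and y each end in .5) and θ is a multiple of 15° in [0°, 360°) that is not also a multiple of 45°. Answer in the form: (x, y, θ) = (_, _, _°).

(x, y, θ) = (5.5, 5.5, 285°)

Candidates: 39 free-cell centres × 16 headings = 624 poses. Raycast each; keep the one whose scan matches to 4 dp.
  (5.5, 4.5, 240°): beam 1 = 1.5529 ≠ 2.8868 ✗
  (3.5, 2.5, 60°): beam 1 = 1.5529 ≠ 2.8868 ✗
  (6.5, 6.5, 285°): beam 1 = 0.5774 ≠ 2.8868 ✗
  (1.5, 7.5, 150°): beam 1 = 1.9319 ≠ 2.8868 ✗
  (4.5, 3.5, 285°): beam 1 = 4.0415 ≠ 2.8868 ✗
  …
  (5.5, 5.5, 285°): r_1=2.8868, r_2=4.6587, r_3=5.1962, r_4=3.6235, r_5=2.8868, r_6=1.9319, r_7=0.5774 — all match ✓
Only this pose fits every beam.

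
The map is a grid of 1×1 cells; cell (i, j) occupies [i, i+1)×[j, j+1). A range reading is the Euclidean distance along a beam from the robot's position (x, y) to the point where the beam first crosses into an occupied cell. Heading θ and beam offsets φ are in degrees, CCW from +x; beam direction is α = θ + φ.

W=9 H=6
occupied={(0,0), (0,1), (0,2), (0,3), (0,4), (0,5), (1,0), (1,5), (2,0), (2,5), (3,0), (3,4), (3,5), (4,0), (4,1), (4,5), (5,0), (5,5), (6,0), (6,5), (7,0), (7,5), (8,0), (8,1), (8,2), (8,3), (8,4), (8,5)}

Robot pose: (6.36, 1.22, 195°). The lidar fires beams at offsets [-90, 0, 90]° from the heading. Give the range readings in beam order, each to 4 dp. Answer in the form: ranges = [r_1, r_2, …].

ranges = [3.9133, 0.8500, 0.2278]

beam 1: φ=-90°, α=105°
  cosα=-0.2588 sinα=0.9659 | (6,1) | tMaxX 1.3909 tMaxY 0.8075 | tΔX 3.8637 tΔY 1.0353
    t=0.8075 [y] (6,2)
    t=1.3909 [x] (5,2)
    t=1.8428 [y] (5,3)
    t=2.8781 [y] (5,4)
    t=3.9133 [y] (5,5) — stop
  → r_1 = 3.9133
beam 2: φ=0°, α=195°
  cosα=-0.9659 sinα=-0.2588 | (6,1) | tMaxX 0.3727 tMaxY 0.8500 | tΔX 1.0353 tΔY 3.8637
    t=0.3727 [x] (5,1)
    t=0.8500 [y] (5,0) — stop
  → r_2 = 0.8500
beam 3: φ=90°, α=285°
  cosα=0.2588 sinα=-0.9659 | (6,1) | tMaxX 2.4728 tMaxY 0.2278 | tΔX 3.8637 tΔY 1.0353
    t=0.2278 [y] (6,0) — stop
  → r_3 = 0.2278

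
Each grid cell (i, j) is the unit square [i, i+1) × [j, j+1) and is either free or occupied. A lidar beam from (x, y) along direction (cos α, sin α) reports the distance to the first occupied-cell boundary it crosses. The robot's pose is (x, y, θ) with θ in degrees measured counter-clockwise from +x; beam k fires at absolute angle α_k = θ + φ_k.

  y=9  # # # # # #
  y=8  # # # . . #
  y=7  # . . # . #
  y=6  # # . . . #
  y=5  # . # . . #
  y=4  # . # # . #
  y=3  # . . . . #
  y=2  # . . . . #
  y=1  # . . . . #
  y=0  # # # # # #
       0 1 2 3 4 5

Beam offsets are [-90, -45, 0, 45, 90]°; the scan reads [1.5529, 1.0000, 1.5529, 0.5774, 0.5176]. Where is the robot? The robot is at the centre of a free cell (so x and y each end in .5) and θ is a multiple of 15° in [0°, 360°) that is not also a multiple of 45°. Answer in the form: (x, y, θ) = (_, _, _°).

The pose lattice has 25·16 = 400 candidates. Test each by forward raycasting.
  (4.5, 2.5, 195°): beam 1 = 1.9319 ≠ 1.5529 ✗
  (2.5, 3.5, 15°): beam 1 = 2.5882 ≠ 1.5529 ✗
  (3.5, 3.5, 285°): beam 1 = 2.5882 ≠ 1.5529 ✗
  …
  (2.5, 7.5, 285°): r_1=1.5529, r_2=1.0000, r_3=1.5529, r_4=0.5774, r_5=0.5176 — all match ✓
No second candidate reproduces the full scan.

(x, y, θ) = (2.5, 7.5, 285°)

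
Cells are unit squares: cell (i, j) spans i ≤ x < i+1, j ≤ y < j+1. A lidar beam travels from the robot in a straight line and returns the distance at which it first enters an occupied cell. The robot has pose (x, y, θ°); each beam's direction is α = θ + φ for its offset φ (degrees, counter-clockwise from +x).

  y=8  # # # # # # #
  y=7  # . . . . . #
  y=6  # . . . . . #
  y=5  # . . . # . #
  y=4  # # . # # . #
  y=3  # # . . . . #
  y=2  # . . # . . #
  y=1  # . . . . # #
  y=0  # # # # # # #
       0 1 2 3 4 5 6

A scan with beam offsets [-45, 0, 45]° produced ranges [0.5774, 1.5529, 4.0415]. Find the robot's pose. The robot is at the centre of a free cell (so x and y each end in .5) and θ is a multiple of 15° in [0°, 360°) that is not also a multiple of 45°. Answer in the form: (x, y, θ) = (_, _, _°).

(x, y, θ) = (1.5, 6.5, 255°)

Enumerate (i+0.5, j+0.5, θ) over the 28 free cells and 16 admissible headings. For each, cast all 3 beams and compare to the given ranges.
  (4.5, 3.5, 195°): beam 1 = 1.0000 ≠ 0.5774 ✗
  (3.5, 7.5, 300°): beam 1 = 6.7293 ≠ 0.5774 ✗
  (5.5, 6.5, 165°): beam 1 = 1.7321 ≠ 0.5774 ✗
  (5.5, 4.5, 300°): beam 1 = 3.6235 ≠ 0.5774 ✗
  (2.5, 6.5, 30°): beam 1 = 1.9319 ≠ 0.5774 ✗
  …
  (1.5, 6.5, 255°): r_1=0.5774, r_2=1.5529, r_3=4.0415 — all match ✓
No second candidate reproduces the full scan.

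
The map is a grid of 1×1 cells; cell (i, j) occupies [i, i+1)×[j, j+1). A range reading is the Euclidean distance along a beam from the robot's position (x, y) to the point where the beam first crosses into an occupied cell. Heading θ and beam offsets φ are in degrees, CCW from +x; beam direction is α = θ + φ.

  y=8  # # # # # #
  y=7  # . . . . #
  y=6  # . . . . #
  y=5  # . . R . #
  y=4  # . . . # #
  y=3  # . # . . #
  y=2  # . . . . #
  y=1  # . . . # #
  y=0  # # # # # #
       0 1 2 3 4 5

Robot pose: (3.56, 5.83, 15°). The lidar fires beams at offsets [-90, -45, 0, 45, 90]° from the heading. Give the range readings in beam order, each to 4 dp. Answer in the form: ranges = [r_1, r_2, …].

ranges = [1.7000, 1.6600, 1.4908, 2.5057, 2.2465]

beam 1: φ=-90°, α=285°
  direction (0.2588, -0.9659); cell (3,5); t to first gridline: x 1.7000, y 0.8593 (then +3.8637 / +1.0353)
    (3,4) via y @ 0.8593
    (4,4) via x @ 1.7000  # hit
  → r_1 = 1.7000
beam 2: φ=-45°, α=330°
  direction (0.8660, -0.5000); cell (3,5); t to first gridline: x 0.5081, y 1.6600 (then +1.1547 / +2.0000)
    (4,5) via x @ 0.5081
    (4,4) via y @ 1.6600  # hit
  → r_2 = 1.6600
beam 3: φ=0°, α=15°
  direction (0.9659, 0.2588); cell (3,5); t to first gridline: x 0.4555, y 0.6568 (then +1.0353 / +3.8637)
    (4,5) via x @ 0.4555
    (4,6) via y @ 0.6568
    (5,6) via x @ 1.4908  # hit
  → r_3 = 1.4908
beam 4: φ=45°, α=60°
  direction (0.5000, 0.8660); cell (3,5); t to first gridline: x 0.8800, y 0.1963 (then +2.0000 / +1.1547)
    (3,6) via y @ 0.1963
    (4,6) via x @ 0.8800
    (4,7) via y @ 1.3510
    (4,8) via y @ 2.5057  # hit
  → r_4 = 2.5057
beam 5: φ=90°, α=105°
  direction (-0.2588, 0.9659); cell (3,5); t to first gridline: x 2.1637, y 0.1760 (then +3.8637 / +1.0353)
    (3,6) via y @ 0.1760
    (3,7) via y @ 1.2113
    (2,7) via x @ 2.1637
    (2,8) via y @ 2.2465  # hit
  → r_5 = 2.2465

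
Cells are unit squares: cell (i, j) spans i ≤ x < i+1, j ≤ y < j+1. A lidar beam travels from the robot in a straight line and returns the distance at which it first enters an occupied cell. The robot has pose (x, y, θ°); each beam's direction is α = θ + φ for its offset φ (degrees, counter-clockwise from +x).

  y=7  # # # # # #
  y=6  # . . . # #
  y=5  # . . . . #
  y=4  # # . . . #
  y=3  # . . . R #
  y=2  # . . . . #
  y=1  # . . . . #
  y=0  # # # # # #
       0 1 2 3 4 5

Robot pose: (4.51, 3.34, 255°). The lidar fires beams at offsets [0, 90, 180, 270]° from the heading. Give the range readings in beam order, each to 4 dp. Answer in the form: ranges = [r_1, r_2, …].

ranges = [2.4225, 0.5073, 1.8932, 2.5985]

beam 1: φ=0°, α=255°
  dir = (cos 255°, sin 255°) = (-0.2588, -0.9659); from cell (4,3)
  next x-line at t=1.9705, next y-line at t=0.3520; Δt_x=3.8637, Δt_y=1.0353
    y: enter (4,2) at t=0.3520
    y: enter (4,1) at t=1.3873
    x: enter (3,1) at t=1.9705
    y: enter (3,0) at t=2.4225 ← occupied
  → r_1 = 2.4225
beam 2: φ=90°, α=345°
  dir = (cos 345°, sin 345°) = (0.9659, -0.2588); from cell (4,3)
  next x-line at t=0.5073, next y-line at t=1.3137; Δt_x=1.0353, Δt_y=3.8637
    x: enter (5,3) at t=0.5073 ← occupied
  → r_2 = 0.5073
beam 3: φ=180°, α=75°
  dir = (cos 75°, sin 75°) = (0.2588, 0.9659); from cell (4,3)
  next x-line at t=1.8932, next y-line at t=0.6833; Δt_x=3.8637, Δt_y=1.0353
    y: enter (4,4) at t=0.6833
    y: enter (4,5) at t=1.7186
    x: enter (5,5) at t=1.8932 ← occupied
  → r_3 = 1.8932
beam 4: φ=270°, α=165°
  dir = (cos 165°, sin 165°) = (-0.9659, 0.2588); from cell (4,3)
  next x-line at t=0.5280, next y-line at t=2.5500; Δt_x=1.0353, Δt_y=3.8637
    x: enter (3,3) at t=0.5280
    x: enter (2,3) at t=1.5633
    y: enter (2,4) at t=2.5500
    x: enter (1,4) at t=2.5985 ← occupied
  → r_4 = 2.5985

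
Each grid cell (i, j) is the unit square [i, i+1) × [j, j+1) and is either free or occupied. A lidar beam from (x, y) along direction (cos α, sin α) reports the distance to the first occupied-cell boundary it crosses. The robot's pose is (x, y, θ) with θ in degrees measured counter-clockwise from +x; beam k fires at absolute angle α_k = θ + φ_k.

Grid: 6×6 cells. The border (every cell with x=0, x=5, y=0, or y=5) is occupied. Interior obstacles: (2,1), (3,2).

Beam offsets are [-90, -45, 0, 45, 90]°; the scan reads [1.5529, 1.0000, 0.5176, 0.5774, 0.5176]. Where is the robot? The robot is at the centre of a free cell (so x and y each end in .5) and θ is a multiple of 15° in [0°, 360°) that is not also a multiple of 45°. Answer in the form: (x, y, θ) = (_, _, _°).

(x, y, θ) = (4.5, 1.5, 255°)

Candidates: 14 free-cell centres × 16 headings = 224 poses. Raycast each; keep the one whose scan matches to 4 dp.
  (3.5, 1.5, 210°): beam 1 = 0.5774 ≠ 1.5529 ✗
  (2.5, 3.5, 330°): beam 1 = 2.8868 ≠ 1.5529 ✗
  (2.5, 4.5, 285°): beam 2 = 3.0000 ≠ 1.0000 ✗
  (4.5, 1.5, 30°): beam 1 = 0.5774 ≠ 1.5529 ✗
  (1.5, 3.5, 150°): beam 1 = 1.7321 ≠ 1.5529 ✗
  …
  (4.5, 1.5, 255°): r_1=1.5529, r_2=1.0000, r_3=0.5176, r_4=0.5774, r_5=0.5176 — all match ✓
No second candidate reproduces the full scan.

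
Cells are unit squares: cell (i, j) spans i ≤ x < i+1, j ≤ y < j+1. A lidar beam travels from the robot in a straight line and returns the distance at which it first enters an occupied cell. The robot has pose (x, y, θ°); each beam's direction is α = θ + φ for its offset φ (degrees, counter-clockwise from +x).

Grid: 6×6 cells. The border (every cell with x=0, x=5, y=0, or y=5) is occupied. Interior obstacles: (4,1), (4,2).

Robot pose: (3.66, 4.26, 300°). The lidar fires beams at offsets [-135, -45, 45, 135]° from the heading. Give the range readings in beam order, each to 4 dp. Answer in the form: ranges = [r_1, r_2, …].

beam 1: φ=-135°, α=165°
  direction (-0.9659, 0.2588); cell (3,4); t to first gridline: x 0.6833, y 2.8591 (then +1.0353 / +3.8637)
    (2,4) via x @ 0.6833
    (1,4) via x @ 1.7186
    (0,4) via x @ 2.7538  # hit
  → r_1 = 2.7538
beam 2: φ=-45°, α=255°
  direction (-0.2588, -0.9659); cell (3,4); t to first gridline: x 2.5500, y 0.2692 (then +3.8637 / +1.0353)
    (3,3) via y @ 0.2692
    (3,2) via y @ 1.3044
    (3,1) via y @ 2.3397
    (2,1) via x @ 2.5500
    (2,0) via y @ 3.3750  # hit
  → r_2 = 3.3750
beam 3: φ=45°, α=345°
  direction (0.9659, -0.2588); cell (3,4); t to first gridline: x 0.3520, y 1.0046 (then +1.0353 / +3.8637)
    (4,4) via x @ 0.3520
    (4,3) via y @ 1.0046
    (5,3) via x @ 1.3873  # hit
  → r_3 = 1.3873
beam 4: φ=135°, α=75°
  direction (0.2588, 0.9659); cell (3,4); t to first gridline: x 1.3137, y 0.7661 (then +3.8637 / +1.0353)
    (3,5) via y @ 0.7661  # hit
  → r_4 = 0.7661

ranges = [2.7538, 3.3750, 1.3873, 0.7661]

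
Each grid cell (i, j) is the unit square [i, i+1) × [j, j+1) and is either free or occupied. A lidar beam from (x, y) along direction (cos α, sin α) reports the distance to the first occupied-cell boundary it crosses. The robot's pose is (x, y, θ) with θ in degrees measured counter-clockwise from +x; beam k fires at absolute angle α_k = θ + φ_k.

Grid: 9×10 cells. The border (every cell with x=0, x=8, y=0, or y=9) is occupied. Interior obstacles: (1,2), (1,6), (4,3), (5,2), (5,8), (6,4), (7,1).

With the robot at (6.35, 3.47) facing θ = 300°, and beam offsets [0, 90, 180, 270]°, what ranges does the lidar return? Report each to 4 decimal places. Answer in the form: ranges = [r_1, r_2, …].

beam 1: φ=0°, α=300°
  cosα=0.5000 sinα=-0.8660 | (6,3) | tMaxX 1.3000 tMaxY 0.5427 | tΔX 2.0000 tΔY 1.1547
    t=0.5427 [y] (6,2)
    t=1.3000 [x] (7,2)
    t=1.6974 [y] (7,1) — stop
  → r_1 = 1.6974
beam 2: φ=90°, α=30°
  cosα=0.8660 sinα=0.5000 | (6,3) | tMaxX 0.7506 tMaxY 1.0600 | tΔX 1.1547 tΔY 2.0000
    t=0.7506 [x] (7,3)
    t=1.0600 [y] (7,4)
    t=1.9053 [x] (8,4) — stop
  → r_2 = 1.9053
beam 3: φ=180°, α=120°
  cosα=-0.5000 sinα=0.8660 | (6,3) | tMaxX 0.7000 tMaxY 0.6120 | tΔX 2.0000 tΔY 1.1547
    t=0.6120 [y] (6,4) — stop
  → r_3 = 0.6120
beam 4: φ=270°, α=210°
  cosα=-0.8660 sinα=-0.5000 | (6,3) | tMaxX 0.4041 tMaxY 0.9400 | tΔX 1.1547 tΔY 2.0000
    t=0.4041 [x] (5,3)
    t=0.9400 [y] (5,2) — stop
  → r_4 = 0.9400

ranges = [1.6974, 1.9053, 0.6120, 0.9400]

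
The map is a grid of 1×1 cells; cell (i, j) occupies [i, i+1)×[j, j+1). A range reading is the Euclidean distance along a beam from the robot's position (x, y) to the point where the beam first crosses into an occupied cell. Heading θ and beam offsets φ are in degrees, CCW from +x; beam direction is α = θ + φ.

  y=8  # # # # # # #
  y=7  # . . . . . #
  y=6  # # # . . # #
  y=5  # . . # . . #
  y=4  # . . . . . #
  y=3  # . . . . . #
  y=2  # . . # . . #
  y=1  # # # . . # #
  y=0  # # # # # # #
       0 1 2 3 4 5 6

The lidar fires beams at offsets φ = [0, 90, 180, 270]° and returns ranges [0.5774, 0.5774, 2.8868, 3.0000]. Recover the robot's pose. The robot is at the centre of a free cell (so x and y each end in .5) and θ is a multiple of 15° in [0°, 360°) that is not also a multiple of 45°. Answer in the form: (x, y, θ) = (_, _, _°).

(x, y, θ) = (5.5, 5.5, 330°)

Candidates: 27 free-cell centres × 16 headings = 432 poses. Raycast each; keep the one whose scan matches to 4 dp.
  (2.5, 4.5, 105°): beam 1 = 1.5529 ≠ 0.5774 ✗
  (3.5, 6.5, 210°): beam 4 = 1.7321 ≠ 3.0000 ✗
  (4.5, 7.5, 30°): beam 1 = 1.0000 ≠ 0.5774 ✗
  (1.5, 2.5, 210°): beam 3 = 5.1962 ≠ 2.8868 ✗
  (2.5, 7.5, 165°): beam 1 = 1.5529 ≠ 0.5774 ✗
  …
  (5.5, 5.5, 330°): r_1=0.5774, r_2=0.5774, r_3=2.8868, r_4=3.0000 — all match ✓
No second candidate reproduces the full scan.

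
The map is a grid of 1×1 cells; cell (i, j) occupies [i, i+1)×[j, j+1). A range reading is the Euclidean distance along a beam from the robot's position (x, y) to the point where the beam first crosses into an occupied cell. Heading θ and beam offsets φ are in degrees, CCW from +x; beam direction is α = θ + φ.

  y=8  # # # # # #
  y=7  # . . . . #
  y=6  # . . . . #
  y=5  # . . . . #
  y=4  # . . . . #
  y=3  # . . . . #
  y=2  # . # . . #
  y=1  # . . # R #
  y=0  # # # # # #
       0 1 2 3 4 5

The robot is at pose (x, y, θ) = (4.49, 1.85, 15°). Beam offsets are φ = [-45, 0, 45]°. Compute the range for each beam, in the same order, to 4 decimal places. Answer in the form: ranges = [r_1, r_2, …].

beam 1: φ=-45°, α=330°
  direction (0.8660, -0.5000); cell (4,1); t to first gridline: x 0.5889, y 1.7000 (then +1.1547 / +2.0000)
    (5,1) via x @ 0.5889  # hit
  → r_1 = 0.5889
beam 2: φ=0°, α=15°
  direction (0.9659, 0.2588); cell (4,1); t to first gridline: x 0.5280, y 0.5796 (then +1.0353 / +3.8637)
    (5,1) via x @ 0.5280  # hit
  → r_2 = 0.5280
beam 3: φ=45°, α=60°
  direction (0.5000, 0.8660); cell (4,1); t to first gridline: x 1.0200, y 0.1732 (then +2.0000 / +1.1547)
    (4,2) via y @ 0.1732
    (5,2) via x @ 1.0200  # hit
  → r_3 = 1.0200

ranges = [0.5889, 0.5280, 1.0200]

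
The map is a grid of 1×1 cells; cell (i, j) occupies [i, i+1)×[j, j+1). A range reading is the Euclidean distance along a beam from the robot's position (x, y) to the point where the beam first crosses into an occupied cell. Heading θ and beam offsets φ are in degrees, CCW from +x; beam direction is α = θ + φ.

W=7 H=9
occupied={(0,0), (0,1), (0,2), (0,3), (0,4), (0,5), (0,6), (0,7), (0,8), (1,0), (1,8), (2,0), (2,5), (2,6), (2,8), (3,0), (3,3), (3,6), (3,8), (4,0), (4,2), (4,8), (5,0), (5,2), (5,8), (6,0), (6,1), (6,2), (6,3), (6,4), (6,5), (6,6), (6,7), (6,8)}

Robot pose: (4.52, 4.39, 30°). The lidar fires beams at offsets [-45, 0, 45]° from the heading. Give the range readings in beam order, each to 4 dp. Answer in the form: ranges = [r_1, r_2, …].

ranges = [1.5322, 1.7090, 3.7373]

beam 1: φ=-45°, α=345°
  dir = (cos 345°, sin 345°) = (0.9659, -0.2588); from cell (4,4)
  next x-line at t=0.4969, next y-line at t=1.5068; Δt_x=1.0353, Δt_y=3.8637
    x: enter (5,4) at t=0.4969
    y: enter (5,3) at t=1.5068
    x: enter (6,3) at t=1.5322 ← occupied
  → r_1 = 1.5322
beam 2: φ=0°, α=30°
  dir = (cos 30°, sin 30°) = (0.8660, 0.5000); from cell (4,4)
  next x-line at t=0.5543, next y-line at t=1.2200; Δt_x=1.1547, Δt_y=2.0000
    x: enter (5,4) at t=0.5543
    y: enter (5,5) at t=1.2200
    x: enter (6,5) at t=1.7090 ← occupied
  → r_2 = 1.7090
beam 3: φ=45°, α=75°
  dir = (cos 75°, sin 75°) = (0.2588, 0.9659); from cell (4,4)
  next x-line at t=1.8546, next y-line at t=0.6315; Δt_x=3.8637, Δt_y=1.0353
    y: enter (4,5) at t=0.6315
    y: enter (4,6) at t=1.6668
    x: enter (5,6) at t=1.8546
    y: enter (5,7) at t=2.7021
    y: enter (5,8) at t=3.7373 ← occupied
  → r_3 = 3.7373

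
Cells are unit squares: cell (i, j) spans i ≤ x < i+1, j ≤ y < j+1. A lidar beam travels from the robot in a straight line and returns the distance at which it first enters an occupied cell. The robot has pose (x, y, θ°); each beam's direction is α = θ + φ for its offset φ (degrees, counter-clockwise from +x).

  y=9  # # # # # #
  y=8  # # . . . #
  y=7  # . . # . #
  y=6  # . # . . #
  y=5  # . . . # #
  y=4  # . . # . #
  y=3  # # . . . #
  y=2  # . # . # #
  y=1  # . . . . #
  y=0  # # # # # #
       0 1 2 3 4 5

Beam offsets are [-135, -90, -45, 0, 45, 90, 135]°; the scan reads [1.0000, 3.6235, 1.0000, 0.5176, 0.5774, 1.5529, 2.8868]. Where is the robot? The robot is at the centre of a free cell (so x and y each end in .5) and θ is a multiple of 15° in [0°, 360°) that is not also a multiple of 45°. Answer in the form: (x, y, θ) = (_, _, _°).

(x, y, θ) = (1.5, 5.5, 165°)

The pose lattice has 24·16 = 384 candidates. Test each by forward raycasting.
  (1.5, 6.5, 240°): beam 1 = 1.5529 ≠ 1.0000 ✗
  (1.5, 1.5, 120°): beam 1 = 1.9319 ≠ 1.0000 ✗
  (2.5, 3.5, 150°): beam 1 = 2.5882 ≠ 1.0000 ✗
  …
  (1.5, 5.5, 165°): r_1=1.0000, r_2=3.6235, r_3=1.0000, r_4=0.5176, r_5=0.5774, r_6=1.5529, r_7=2.8868 — all match ✓
No second candidate reproduces the full scan.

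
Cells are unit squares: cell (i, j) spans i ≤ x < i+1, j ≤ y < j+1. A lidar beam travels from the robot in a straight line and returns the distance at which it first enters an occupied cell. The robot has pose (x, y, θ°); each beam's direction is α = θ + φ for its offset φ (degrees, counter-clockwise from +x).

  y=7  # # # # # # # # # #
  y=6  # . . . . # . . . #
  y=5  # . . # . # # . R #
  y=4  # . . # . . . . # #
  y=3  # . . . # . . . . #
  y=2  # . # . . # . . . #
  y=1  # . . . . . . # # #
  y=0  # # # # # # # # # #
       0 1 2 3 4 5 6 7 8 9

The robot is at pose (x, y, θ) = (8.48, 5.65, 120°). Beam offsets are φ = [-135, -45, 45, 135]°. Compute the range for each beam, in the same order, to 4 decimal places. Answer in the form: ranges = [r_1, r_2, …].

beam 1: φ=-135°, α=345°
  cosα=0.9659 sinα=-0.2588 | (8,5) | tMaxX 0.5383 tMaxY 2.5114 | tΔX 1.0353 tΔY 3.8637
    t=0.5383 [x] (9,5) — stop
  → r_1 = 0.5383
beam 2: φ=-45°, α=75°
  cosα=0.2588 sinα=0.9659 | (8,5) | tMaxX 2.0091 tMaxY 0.3623 | tΔX 3.8637 tΔY 1.0353
    t=0.3623 [y] (8,6)
    t=1.3976 [y] (8,7) — stop
  → r_2 = 1.3976
beam 3: φ=45°, α=165°
  cosα=-0.9659 sinα=0.2588 | (8,5) | tMaxX 0.4969 tMaxY 1.3523 | tΔX 1.0353 tΔY 3.8637
    t=0.4969 [x] (7,5)
    t=1.3523 [y] (7,6)
    t=1.5322 [x] (6,6)
    t=2.5675 [x] (5,6) — stop
  → r_3 = 2.5675
beam 4: φ=135°, α=255°
  cosα=-0.2588 sinα=-0.9659 | (8,5) | tMaxX 1.8546 tMaxY 0.6729 | tΔX 3.8637 tΔY 1.0353
    t=0.6729 [y] (8,4) — stop
  → r_4 = 0.6729

ranges = [0.5383, 1.3976, 2.5675, 0.6729]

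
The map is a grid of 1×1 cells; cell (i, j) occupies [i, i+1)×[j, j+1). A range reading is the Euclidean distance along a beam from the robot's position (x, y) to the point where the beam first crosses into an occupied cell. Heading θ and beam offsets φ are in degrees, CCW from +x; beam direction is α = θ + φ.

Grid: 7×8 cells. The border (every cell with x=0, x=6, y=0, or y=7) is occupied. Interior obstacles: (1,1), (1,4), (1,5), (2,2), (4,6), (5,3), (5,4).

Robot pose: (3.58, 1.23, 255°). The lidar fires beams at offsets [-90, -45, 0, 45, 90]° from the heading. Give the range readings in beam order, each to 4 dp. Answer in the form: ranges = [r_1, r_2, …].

ranges = [1.6357, 0.4600, 0.2381, 0.2656, 0.8887]

beam 1: φ=-90°, α=165°
  d=(-0.9659,0.2588)  start (3,1)  tX=0.6005 tY=2.9751  stride 1/|dx|=1.0353 1/|dy|=3.8637
    cross x-line → (2,1), t=0.6005
    cross x-line → (1,1), t=1.6357 (wall)
  → r_1 = 1.6357
beam 2: φ=-45°, α=210°
  d=(-0.8660,-0.5000)  start (3,1)  tX=0.6697 tY=0.4600  stride 1/|dx|=1.1547 1/|dy|=2.0000
    cross y-line → (3,0), t=0.4600 (wall)
  → r_2 = 0.4600
beam 3: φ=0°, α=255°
  d=(-0.2588,-0.9659)  start (3,1)  tX=2.2409 tY=0.2381  stride 1/|dx|=3.8637 1/|dy|=1.0353
    cross y-line → (3,0), t=0.2381 (wall)
  → r_3 = 0.2381
beam 4: φ=45°, α=300°
  d=(0.5000,-0.8660)  start (3,1)  tX=0.8400 tY=0.2656  stride 1/|dx|=2.0000 1/|dy|=1.1547
    cross y-line → (3,0), t=0.2656 (wall)
  → r_4 = 0.2656
beam 5: φ=90°, α=345°
  d=(0.9659,-0.2588)  start (3,1)  tX=0.4348 tY=0.8887  stride 1/|dx|=1.0353 1/|dy|=3.8637
    cross x-line → (4,1), t=0.4348
    cross y-line → (4,0), t=0.8887 (wall)
  → r_5 = 0.8887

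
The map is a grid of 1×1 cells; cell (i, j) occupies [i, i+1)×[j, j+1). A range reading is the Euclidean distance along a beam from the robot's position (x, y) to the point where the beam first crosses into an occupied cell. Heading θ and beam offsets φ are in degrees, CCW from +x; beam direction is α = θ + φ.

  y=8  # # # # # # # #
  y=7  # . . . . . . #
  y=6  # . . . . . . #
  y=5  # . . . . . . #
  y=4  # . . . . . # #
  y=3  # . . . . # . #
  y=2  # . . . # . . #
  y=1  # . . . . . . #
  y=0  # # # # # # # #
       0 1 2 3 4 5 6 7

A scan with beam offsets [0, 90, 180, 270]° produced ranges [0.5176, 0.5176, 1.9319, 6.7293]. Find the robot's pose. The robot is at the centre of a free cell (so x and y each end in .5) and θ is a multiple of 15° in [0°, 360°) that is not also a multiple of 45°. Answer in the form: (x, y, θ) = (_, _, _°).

Enumerate (i+0.5, j+0.5, θ) over the 39 free cells and 16 admissible headings. For each, cast all 4 beams and compare to the given ranges.
  (2.5, 5.5, 285°): beam 1 = 4.6587 ≠ 0.5176 ✗
  (4.5, 6.5, 60°): beam 1 = 1.7321 ≠ 0.5176 ✗
  (6.5, 5.5, 240°): beam 1 = 0.5774 ≠ 0.5176 ✗
  (6.5, 7.5, 30°): beam 1 = 0.5774 ≠ 0.5176 ✗
  …
  (1.5, 1.5, 165°): r_1=0.5176, r_2=0.5176, r_3=1.9319, r_4=6.7293 — all match ✓
No second candidate reproduces the full scan.

(x, y, θ) = (1.5, 1.5, 165°)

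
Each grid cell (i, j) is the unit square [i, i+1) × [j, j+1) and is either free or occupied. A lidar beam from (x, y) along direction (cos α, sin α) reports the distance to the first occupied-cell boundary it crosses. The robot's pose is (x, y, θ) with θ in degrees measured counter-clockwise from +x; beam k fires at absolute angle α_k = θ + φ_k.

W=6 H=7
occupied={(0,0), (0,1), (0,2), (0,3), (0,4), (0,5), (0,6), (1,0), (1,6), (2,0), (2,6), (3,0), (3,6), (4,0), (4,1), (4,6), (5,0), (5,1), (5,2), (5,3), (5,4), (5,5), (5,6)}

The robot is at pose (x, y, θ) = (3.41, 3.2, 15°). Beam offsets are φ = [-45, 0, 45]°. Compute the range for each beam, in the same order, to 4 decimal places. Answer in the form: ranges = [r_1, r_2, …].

beam 1: φ=-45°, α=330°
  dir = (cos 330°, sin 330°) = (0.8660, -0.5000); from cell (3,3)
  next x-line at t=0.6813, next y-line at t=0.4000; Δt_x=1.1547, Δt_y=2.0000
    y: enter (3,2) at t=0.4000
    x: enter (4,2) at t=0.6813
    x: enter (5,2) at t=1.8360 ← occupied
  → r_1 = 1.8360
beam 2: φ=0°, α=15°
  dir = (cos 15°, sin 15°) = (0.9659, 0.2588); from cell (3,3)
  next x-line at t=0.6108, next y-line at t=3.0910; Δt_x=1.0353, Δt_y=3.8637
    x: enter (4,3) at t=0.6108
    x: enter (5,3) at t=1.6461 ← occupied
  → r_2 = 1.6461
beam 3: φ=45°, α=60°
  dir = (cos 60°, sin 60°) = (0.5000, 0.8660); from cell (3,3)
  next x-line at t=1.1800, next y-line at t=0.9238; Δt_x=2.0000, Δt_y=1.1547
    y: enter (3,4) at t=0.9238
    x: enter (4,4) at t=1.1800
    y: enter (4,5) at t=2.0785
    x: enter (5,5) at t=3.1800 ← occupied
  → r_3 = 3.1800

ranges = [1.8360, 1.6461, 3.1800]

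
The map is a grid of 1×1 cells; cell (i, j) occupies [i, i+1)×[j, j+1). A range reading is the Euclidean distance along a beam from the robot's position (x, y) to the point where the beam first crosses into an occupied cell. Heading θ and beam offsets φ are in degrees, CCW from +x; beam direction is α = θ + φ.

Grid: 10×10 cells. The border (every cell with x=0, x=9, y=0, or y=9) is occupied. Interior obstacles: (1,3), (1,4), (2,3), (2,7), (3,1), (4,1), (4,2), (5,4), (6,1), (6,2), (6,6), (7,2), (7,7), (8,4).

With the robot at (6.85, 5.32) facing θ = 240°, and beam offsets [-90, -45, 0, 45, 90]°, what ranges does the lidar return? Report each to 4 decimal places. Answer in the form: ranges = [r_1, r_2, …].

ranges = [4.4456, 1.2364, 3.7000, 2.4018, 1.3279]

beam 1: φ=-90°, α=150°
  cosα=-0.8660 sinα=0.5000 | (6,5) | tMaxX 0.9815 tMaxY 1.3600 | tΔX 1.1547 tΔY 2.0000
    t=0.9815 [x] (5,5)
    t=1.3600 [y] (5,6)
    t=2.1362 [x] (4,6)
    t=3.2909 [x] (3,6)
    t=3.3600 [y] (3,7)
    t=4.4456 [x] (2,7) — stop
  → r_1 = 4.4456
beam 2: φ=-45°, α=195°
  cosα=-0.9659 sinα=-0.2588 | (6,5) | tMaxX 0.8800 tMaxY 1.2364 | tΔX 1.0353 tΔY 3.8637
    t=0.8800 [x] (5,5)
    t=1.2364 [y] (5,4) — stop
  → r_2 = 1.2364
beam 3: φ=0°, α=240°
  cosα=-0.5000 sinα=-0.8660 | (6,5) | tMaxX 1.7000 tMaxY 0.3695 | tΔX 2.0000 tΔY 1.1547
    t=0.3695 [y] (6,4)
    t=1.5242 [y] (6,3)
    t=1.7000 [x] (5,3)
    t=2.6789 [y] (5,2)
    t=3.7000 [x] (4,2) — stop
  → r_3 = 3.7000
beam 4: φ=45°, α=285°
  cosα=0.2588 sinα=-0.9659 | (6,5) | tMaxX 0.5796 tMaxY 0.3313 | tΔX 3.8637 tΔY 1.0353
    t=0.3313 [y] (6,4)
    t=0.5796 [x] (7,4)
    t=1.3666 [y] (7,3)
    t=2.4018 [y] (7,2) — stop
  → r_4 = 2.4018
beam 5: φ=90°, α=330°
  cosα=0.8660 sinα=-0.5000 | (6,5) | tMaxX 0.1732 tMaxY 0.6400 | tΔX 1.1547 tΔY 2.0000
    t=0.1732 [x] (7,5)
    t=0.6400 [y] (7,4)
    t=1.3279 [x] (8,4) — stop
  → r_5 = 1.3279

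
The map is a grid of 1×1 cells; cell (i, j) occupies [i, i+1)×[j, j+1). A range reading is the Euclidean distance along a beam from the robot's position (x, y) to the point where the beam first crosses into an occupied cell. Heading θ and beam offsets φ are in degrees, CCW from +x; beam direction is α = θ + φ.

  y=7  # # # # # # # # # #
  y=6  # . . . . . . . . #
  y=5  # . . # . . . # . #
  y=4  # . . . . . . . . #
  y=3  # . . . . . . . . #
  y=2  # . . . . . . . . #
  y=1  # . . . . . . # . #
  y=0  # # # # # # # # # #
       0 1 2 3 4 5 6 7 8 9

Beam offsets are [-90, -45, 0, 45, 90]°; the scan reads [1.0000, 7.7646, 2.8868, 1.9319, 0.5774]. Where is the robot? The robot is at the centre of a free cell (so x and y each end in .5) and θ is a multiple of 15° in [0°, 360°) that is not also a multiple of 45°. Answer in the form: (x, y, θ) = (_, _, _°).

Candidates: 45 free-cell centres × 16 headings = 720 poses. Raycast each; keep the one whose scan matches to 4 dp.
  (5.5, 3.5, 240°): beam 1 = 5.1962 ≠ 1.0000 ✗
  (7.5, 4.5, 240°): beam 1 = 5.0000 ≠ 1.0000 ✗
  (1.5, 6.5, 165°): beam 1 = 0.5176 ≠ 1.0000 ✗
  (2.5, 3.5, 300°): beam 1 = 1.7321 ≠ 1.0000 ✗
  …
  (8.5, 4.5, 240°): r_1=1.0000, r_2=7.7646, r_3=2.8868, r_4=1.9319, r_5=0.5774 — all match ✓
No second candidate reproduces the full scan.

(x, y, θ) = (8.5, 4.5, 240°)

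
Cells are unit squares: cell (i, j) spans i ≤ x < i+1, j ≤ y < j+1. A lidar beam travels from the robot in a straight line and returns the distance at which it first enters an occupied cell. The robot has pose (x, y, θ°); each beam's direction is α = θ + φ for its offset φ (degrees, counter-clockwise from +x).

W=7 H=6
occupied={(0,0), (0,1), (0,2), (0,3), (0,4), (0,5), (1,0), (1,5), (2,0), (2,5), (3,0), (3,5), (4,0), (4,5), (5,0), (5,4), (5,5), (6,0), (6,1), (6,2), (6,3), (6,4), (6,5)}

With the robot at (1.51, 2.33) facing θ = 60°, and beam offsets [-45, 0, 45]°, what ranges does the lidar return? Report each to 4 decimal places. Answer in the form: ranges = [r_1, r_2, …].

beam 1: φ=-45°, α=15°
  d=(0.9659,0.2588)  start (1,2)  tX=0.5073 tY=2.5887  stride 1/|dx|=1.0353 1/|dy|=3.8637
    cross x-line → (2,2), t=0.5073
    cross x-line → (3,2), t=1.5426
    cross x-line → (4,2), t=2.5778
    cross y-line → (4,3), t=2.5887
    cross x-line → (5,3), t=3.6131
    cross x-line → (6,3), t=4.6484 (wall)
  → r_1 = 4.6484
beam 2: φ=0°, α=60°
  d=(0.5000,0.8660)  start (1,2)  tX=0.9800 tY=0.7736  stride 1/|dx|=2.0000 1/|dy|=1.1547
    cross y-line → (1,3), t=0.7736
    cross x-line → (2,3), t=0.9800
    cross y-line → (2,4), t=1.9283
    cross x-line → (3,4), t=2.9800
    cross y-line → (3,5), t=3.0831 (wall)
  → r_2 = 3.0831
beam 3: φ=45°, α=105°
  d=(-0.2588,0.9659)  start (1,2)  tX=1.9705 tY=0.6936  stride 1/|dx|=3.8637 1/|dy|=1.0353
    cross y-line → (1,3), t=0.6936
    cross y-line → (1,4), t=1.7289
    cross x-line → (0,4), t=1.9705 (wall)
  → r_3 = 1.9705

ranges = [4.6484, 3.0831, 1.9705]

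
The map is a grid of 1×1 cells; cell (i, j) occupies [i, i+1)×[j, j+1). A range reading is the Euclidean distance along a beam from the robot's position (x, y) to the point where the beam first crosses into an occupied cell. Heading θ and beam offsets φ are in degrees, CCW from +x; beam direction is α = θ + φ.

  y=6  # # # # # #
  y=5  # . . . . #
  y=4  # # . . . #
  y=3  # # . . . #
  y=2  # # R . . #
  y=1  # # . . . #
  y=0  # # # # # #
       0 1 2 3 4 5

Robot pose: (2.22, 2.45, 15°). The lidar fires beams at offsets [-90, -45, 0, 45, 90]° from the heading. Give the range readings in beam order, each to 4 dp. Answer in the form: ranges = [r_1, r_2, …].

beam 1: φ=-90°, α=285°
  cosα=0.2588 sinα=-0.9659 | (2,2) | tMaxX 3.0137 tMaxY 0.4659 | tΔX 3.8637 tΔY 1.0353
    t=0.4659 [y] (2,1)
    t=1.5012 [y] (2,0) — stop
  → r_1 = 1.5012
beam 2: φ=-45°, α=330°
  cosα=0.8660 sinα=-0.5000 | (2,2) | tMaxX 0.9007 tMaxY 0.9000 | tΔX 1.1547 tΔY 2.0000
    t=0.9000 [y] (2,1)
    t=0.9007 [x] (3,1)
    t=2.0554 [x] (4,1)
    t=2.9000 [y] (4,0) — stop
  → r_2 = 2.9000
beam 3: φ=0°, α=15°
  cosα=0.9659 sinα=0.2588 | (2,2) | tMaxX 0.8075 tMaxY 2.1250 | tΔX 1.0353 tΔY 3.8637
    t=0.8075 [x] (3,2)
    t=1.8428 [x] (4,2)
    t=2.1250 [y] (4,3)
    t=2.8781 [x] (5,3) — stop
  → r_3 = 2.8781
beam 4: φ=45°, α=60°
  cosα=0.5000 sinα=0.8660 | (2,2) | tMaxX 1.5600 tMaxY 0.6351 | tΔX 2.0000 tΔY 1.1547
    t=0.6351 [y] (2,3)
    t=1.5600 [x] (3,3)
    t=1.7898 [y] (3,4)
    t=2.9445 [y] (3,5)
    t=3.5600 [x] (4,5)
    t=4.0992 [y] (4,6) — stop
  → r_4 = 4.0992
beam 5: φ=90°, α=105°
  cosα=-0.2588 sinα=0.9659 | (2,2) | tMaxX 0.8500 tMaxY 0.5694 | tΔX 3.8637 tΔY 1.0353
    t=0.5694 [y] (2,3)
    t=0.8500 [x] (1,3) — stop
  → r_5 = 0.8500

ranges = [1.5012, 2.9000, 2.8781, 4.0992, 0.8500]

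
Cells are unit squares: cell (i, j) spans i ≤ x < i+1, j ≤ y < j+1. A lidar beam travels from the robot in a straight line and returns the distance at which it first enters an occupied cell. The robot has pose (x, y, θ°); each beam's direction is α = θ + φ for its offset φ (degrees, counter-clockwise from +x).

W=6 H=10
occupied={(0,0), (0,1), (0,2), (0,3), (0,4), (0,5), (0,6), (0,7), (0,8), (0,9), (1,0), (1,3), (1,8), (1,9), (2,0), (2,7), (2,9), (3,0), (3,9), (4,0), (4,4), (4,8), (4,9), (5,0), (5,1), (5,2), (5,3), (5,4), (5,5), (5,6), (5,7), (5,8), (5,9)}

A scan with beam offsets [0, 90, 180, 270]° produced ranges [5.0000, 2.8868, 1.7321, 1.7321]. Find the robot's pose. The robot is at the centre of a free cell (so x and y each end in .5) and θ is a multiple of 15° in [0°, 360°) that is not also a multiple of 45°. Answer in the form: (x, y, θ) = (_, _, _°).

(x, y, θ) = (3.5, 2.5, 120°)

Enumerate (i+0.5, j+0.5, θ) over the 27 free cells and 16 admissible headings. For each, cast all 4 beams and compare to the given ranges.
  (3.5, 5.5, 255°): beam 1 = 4.6587 ≠ 5.0000 ✗
  (2.5, 5.5, 60°): beam 1 = 3.0000 ≠ 5.0000 ✗
  (3.5, 4.5, 210°): beam 1 = 1.7321 ≠ 5.0000 ✗
  (1.5, 4.5, 165°): beam 1 = 0.5176 ≠ 5.0000 ✗
  (1.5, 6.5, 105°): beam 1 = 1.5529 ≠ 5.0000 ✗
  …
  (3.5, 2.5, 120°): r_1=5.0000, r_2=2.8868, r_3=1.7321, r_4=1.7321 — all match ✓
No second candidate reproduces the full scan.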